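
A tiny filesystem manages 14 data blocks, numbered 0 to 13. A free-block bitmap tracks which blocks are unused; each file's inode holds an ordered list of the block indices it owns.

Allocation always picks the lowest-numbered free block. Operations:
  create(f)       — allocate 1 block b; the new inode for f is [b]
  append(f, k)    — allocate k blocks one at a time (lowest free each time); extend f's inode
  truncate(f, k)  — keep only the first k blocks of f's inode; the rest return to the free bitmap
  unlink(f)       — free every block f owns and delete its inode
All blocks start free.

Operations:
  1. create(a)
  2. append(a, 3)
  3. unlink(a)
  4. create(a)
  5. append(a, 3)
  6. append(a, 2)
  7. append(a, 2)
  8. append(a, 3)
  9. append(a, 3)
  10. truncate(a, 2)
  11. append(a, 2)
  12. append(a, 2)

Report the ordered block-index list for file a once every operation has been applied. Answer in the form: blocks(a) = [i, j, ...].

  1. create(a)  ⇒  F.............  {a→[0]}
  2. append(a, 3)  ⇒  FFFF..........  {a→[0, 1, 2, 3]}
  3. unlink(a)  ⇒  ..............  {}
  4. create(a)  ⇒  F.............  {a→[0]}
  5. append(a, 3)  ⇒  FFFF..........  {a→[0, 1, 2, 3]}
  6. append(a, 2)  ⇒  FFFFFF........  {a→[0, 1, 2, 3, 4, 5]}
  7. append(a, 2)  ⇒  FFFFFFFF......  {a→[0, 1, 2, 3, 4, 5, 6, 7]}
  8. append(a, 3)  ⇒  FFFFFFFFFFF...  {a→[0, 1, 2, 3, 4, 5, 6, 7, 8, 9, 10]}
  9. append(a, 3)  ⇒  FFFFFFFFFFFFFF  {a→[0, 1, 2, 3, 4, 5, 6, 7, 8, 9, 10, 11, 12, 13]}
  10. truncate(a, 2)  ⇒  FF............  {a→[0, 1]}
  11. append(a, 2)  ⇒  FFFF..........  {a→[0, 1, 2, 3]}
  12. append(a, 2)  ⇒  FFFFFF........  {a→[0, 1, 2, 3, 4, 5]}

blocks(a) = [0, 1, 2, 3, 4, 5]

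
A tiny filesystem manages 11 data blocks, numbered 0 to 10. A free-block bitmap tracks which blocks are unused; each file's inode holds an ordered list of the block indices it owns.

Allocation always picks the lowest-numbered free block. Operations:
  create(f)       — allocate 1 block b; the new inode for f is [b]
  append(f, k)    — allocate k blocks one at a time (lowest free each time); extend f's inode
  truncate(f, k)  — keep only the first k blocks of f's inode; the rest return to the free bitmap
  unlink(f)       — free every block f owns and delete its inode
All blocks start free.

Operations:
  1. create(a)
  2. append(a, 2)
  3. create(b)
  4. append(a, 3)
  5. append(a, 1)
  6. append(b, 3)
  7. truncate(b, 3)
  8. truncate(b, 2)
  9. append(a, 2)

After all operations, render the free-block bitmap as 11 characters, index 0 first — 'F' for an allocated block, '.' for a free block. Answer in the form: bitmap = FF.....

bitmap = FFFFFFFFFFF

[1] create(a) — a=0 (map F..........)
[2] append(a, 2) — a=0,1,2 (map FFF........)
[3] create(b) — a=0,1,2 b=3 (map FFFF.......)
[4] append(a, 3) — a=0,1,2,4,5,6 b=3 (map FFFFFFF....)
[5] append(a, 1) — a=0,1,2,4,5,6,7 b=3 (map FFFFFFFF...)
[6] append(b, 3) — a=0,1,2,4,5,6,7 b=3,8,9,10 (map FFFFFFFFFFF)
[7] truncate(b, 3) — a=0,1,2,4,5,6,7 b=3,8,9 (map FFFFFFFFFF.)
[8] truncate(b, 2) — a=0,1,2,4,5,6,7 b=3,8 (map FFFFFFFFF..)
[9] append(a, 2) — a=0,1,2,4,5,6,7,9,10 b=3,8 (map FFFFFFFFFFF)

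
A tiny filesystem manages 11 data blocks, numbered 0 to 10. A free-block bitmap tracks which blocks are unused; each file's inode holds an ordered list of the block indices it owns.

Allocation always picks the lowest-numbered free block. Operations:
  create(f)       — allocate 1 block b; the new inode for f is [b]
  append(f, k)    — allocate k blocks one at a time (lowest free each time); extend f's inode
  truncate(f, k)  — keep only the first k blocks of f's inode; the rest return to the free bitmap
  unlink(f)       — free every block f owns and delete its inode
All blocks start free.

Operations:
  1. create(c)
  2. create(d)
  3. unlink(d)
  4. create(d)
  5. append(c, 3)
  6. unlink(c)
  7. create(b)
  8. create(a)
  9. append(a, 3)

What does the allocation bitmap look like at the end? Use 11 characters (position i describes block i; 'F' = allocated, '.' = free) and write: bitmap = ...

after create(c) → c:[0]  free=[F..........]
after create(d) → c:[0], d:[1]  free=[FF.........]
after unlink(d) → c:[0]  free=[F..........]
after create(d) → c:[0], d:[1]  free=[FF.........]
after append(c, 3) → c:[0, 2, 3, 4], d:[1]  free=[FFFFF......]
after unlink(c) → d:[1]  free=[.F.........]
after create(b) → b:[0], d:[1]  free=[FF.........]
after create(a) → a:[2], b:[0], d:[1]  free=[FFF........]
after append(a, 3) → a:[2, 3, 4, 5], b:[0], d:[1]  free=[FFFFFF.....]

bitmap = FFFFFF.....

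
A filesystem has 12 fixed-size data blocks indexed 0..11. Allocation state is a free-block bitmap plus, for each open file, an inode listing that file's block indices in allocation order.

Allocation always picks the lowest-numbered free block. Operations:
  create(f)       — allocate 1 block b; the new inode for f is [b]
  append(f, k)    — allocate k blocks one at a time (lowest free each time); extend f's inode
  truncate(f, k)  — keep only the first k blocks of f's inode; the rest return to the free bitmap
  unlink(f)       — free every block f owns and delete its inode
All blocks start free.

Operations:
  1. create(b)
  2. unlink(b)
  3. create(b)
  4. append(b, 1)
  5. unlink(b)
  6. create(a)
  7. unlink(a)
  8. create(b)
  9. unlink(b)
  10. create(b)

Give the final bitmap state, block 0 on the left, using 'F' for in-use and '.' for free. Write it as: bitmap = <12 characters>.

after create(b) → b:[0]  free=[F...........]
after unlink(b) →   free=[............]
after create(b) → b:[0]  free=[F...........]
after append(b, 1) → b:[0, 1]  free=[FF..........]
after unlink(b) →   free=[............]
after create(a) → a:[0]  free=[F...........]
after unlink(a) →   free=[............]
after create(b) → b:[0]  free=[F...........]
after unlink(b) →   free=[............]
after create(b) → b:[0]  free=[F...........]

bitmap = F...........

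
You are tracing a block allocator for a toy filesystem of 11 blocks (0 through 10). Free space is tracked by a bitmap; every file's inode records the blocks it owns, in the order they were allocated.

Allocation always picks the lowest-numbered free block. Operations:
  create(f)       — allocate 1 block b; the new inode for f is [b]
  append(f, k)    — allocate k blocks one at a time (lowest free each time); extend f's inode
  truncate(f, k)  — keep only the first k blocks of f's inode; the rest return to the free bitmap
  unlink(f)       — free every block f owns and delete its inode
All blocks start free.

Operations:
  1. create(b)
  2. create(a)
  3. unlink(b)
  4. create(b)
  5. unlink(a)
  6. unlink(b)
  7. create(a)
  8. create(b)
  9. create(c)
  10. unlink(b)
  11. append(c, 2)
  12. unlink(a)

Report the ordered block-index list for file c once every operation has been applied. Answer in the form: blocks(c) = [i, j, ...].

[1] create(b) — b=0 (map F..........)
[2] create(a) — a=1 b=0 (map FF.........)
[3] unlink(b) — a=1 (map .F.........)
[4] create(b) — a=1 b=0 (map FF.........)
[5] unlink(a) — b=0 (map F..........)
[6] unlink(b) —  (map ...........)
[7] create(a) — a=0 (map F..........)
[8] create(b) — a=0 b=1 (map FF.........)
[9] create(c) — a=0 b=1 c=2 (map FFF........)
[10] unlink(b) — a=0 c=2 (map F.F........)
[11] append(c, 2) — a=0 c=2,1,3 (map FFFF.......)
[12] unlink(a) — c=2,1,3 (map .FFF.......)

blocks(c) = [2, 1, 3]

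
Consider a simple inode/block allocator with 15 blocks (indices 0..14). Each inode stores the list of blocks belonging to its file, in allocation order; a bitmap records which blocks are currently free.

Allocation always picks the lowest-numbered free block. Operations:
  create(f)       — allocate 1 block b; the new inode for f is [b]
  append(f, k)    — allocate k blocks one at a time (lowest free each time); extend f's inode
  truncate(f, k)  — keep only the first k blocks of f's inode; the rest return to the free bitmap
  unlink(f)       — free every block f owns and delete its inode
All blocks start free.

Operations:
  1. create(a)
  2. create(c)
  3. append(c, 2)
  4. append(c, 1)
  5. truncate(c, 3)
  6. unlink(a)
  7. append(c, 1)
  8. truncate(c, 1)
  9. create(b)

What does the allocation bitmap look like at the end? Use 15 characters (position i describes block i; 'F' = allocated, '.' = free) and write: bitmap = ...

[1] create(a) — a=0 (map F..............)
[2] create(c) — a=0 c=1 (map FF.............)
[3] append(c, 2) — a=0 c=1,2,3 (map FFFF...........)
[4] append(c, 1) — a=0 c=1,2,3,4 (map FFFFF..........)
[5] truncate(c, 3) — a=0 c=1,2,3 (map FFFF...........)
[6] unlink(a) — c=1,2,3 (map .FFF...........)
[7] append(c, 1) — c=1,2,3,0 (map FFFF...........)
[8] truncate(c, 1) — c=1 (map .F.............)
[9] create(b) — b=0 c=1 (map FF.............)

bitmap = FF.............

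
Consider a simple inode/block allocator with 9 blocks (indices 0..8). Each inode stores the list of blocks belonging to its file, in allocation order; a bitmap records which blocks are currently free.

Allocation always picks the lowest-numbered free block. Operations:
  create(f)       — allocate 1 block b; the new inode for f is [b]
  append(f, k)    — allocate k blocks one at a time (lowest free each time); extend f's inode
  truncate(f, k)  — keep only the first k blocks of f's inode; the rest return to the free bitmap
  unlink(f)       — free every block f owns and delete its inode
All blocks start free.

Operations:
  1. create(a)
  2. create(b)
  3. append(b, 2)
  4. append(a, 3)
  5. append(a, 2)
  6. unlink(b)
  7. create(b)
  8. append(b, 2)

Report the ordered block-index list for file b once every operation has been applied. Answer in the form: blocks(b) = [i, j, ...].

after create(a) → a:[0]  free=[F........]
after create(b) → a:[0], b:[1]  free=[FF.......]
after append(b, 2) → a:[0], b:[1, 2, 3]  free=[FFFF.....]
after append(a, 3) → a:[0, 4, 5, 6], b:[1, 2, 3]  free=[FFFFFFF..]
after append(a, 2) → a:[0, 4, 5, 6, 7, 8], b:[1, 2, 3]  free=[FFFFFFFFF]
after unlink(b) → a:[0, 4, 5, 6, 7, 8]  free=[F...FFFFF]
after create(b) → a:[0, 4, 5, 6, 7, 8], b:[1]  free=[FF..FFFFF]
after append(b, 2) → a:[0, 4, 5, 6, 7, 8], b:[1, 2, 3]  free=[FFFFFFFFF]

blocks(b) = [1, 2, 3]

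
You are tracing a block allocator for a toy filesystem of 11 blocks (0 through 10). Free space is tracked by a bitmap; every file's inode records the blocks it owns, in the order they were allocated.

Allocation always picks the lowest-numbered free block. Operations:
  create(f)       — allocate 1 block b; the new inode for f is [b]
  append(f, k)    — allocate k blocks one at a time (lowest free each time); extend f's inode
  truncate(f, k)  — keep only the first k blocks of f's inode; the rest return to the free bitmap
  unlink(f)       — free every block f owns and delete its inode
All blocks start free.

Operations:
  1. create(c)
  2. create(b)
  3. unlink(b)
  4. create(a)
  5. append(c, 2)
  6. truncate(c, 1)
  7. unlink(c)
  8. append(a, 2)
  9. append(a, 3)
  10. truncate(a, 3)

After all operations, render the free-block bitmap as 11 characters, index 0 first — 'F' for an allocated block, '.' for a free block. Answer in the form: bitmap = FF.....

[1] create(c) — c=0 (map F..........)
[2] create(b) — b=1 c=0 (map FF.........)
[3] unlink(b) — c=0 (map F..........)
[4] create(a) — a=1 c=0 (map FF.........)
[5] append(c, 2) — a=1 c=0,2,3 (map FFFF.......)
[6] truncate(c, 1) — a=1 c=0 (map FF.........)
[7] unlink(c) — a=1 (map .F.........)
[8] append(a, 2) — a=1,0,2 (map FFF........)
[9] append(a, 3) — a=1,0,2,3,4,5 (map FFFFFF.....)
[10] truncate(a, 3) — a=1,0,2 (map FFF........)

bitmap = FFF........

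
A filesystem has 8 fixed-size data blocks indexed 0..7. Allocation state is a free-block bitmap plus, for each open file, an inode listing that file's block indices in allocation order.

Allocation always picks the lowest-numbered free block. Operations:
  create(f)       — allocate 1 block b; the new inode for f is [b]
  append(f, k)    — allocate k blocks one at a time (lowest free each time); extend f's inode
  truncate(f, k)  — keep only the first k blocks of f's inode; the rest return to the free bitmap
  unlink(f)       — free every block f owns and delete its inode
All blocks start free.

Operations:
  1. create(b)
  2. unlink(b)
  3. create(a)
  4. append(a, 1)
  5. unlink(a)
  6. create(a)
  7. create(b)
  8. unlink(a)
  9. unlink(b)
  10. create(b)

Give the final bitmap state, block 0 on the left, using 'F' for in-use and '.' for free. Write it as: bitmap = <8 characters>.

bitmap = F.......

  1. create(b)  ⇒  F.......  {b→[0]}
  2. unlink(b)  ⇒  ........  {}
  3. create(a)  ⇒  F.......  {a→[0]}
  4. append(a, 1)  ⇒  FF......  {a→[0, 1]}
  5. unlink(a)  ⇒  ........  {}
  6. create(a)  ⇒  F.......  {a→[0]}
  7. create(b)  ⇒  FF......  {a→[0]; b→[1]}
  8. unlink(a)  ⇒  .F......  {b→[1]}
  9. unlink(b)  ⇒  ........  {}
  10. create(b)  ⇒  F.......  {b→[0]}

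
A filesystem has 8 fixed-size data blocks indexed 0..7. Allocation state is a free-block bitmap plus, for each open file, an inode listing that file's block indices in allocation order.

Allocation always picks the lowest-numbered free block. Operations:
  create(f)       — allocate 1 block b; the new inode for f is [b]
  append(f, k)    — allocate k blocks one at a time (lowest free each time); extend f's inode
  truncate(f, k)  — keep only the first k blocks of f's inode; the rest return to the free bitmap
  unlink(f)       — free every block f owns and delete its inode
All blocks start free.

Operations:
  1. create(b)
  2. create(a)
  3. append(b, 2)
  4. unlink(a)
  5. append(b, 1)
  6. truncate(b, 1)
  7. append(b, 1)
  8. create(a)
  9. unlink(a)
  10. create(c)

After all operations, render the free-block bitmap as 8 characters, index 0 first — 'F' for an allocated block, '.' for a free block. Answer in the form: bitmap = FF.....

after create(b) → b:[0]  free=[F.......]
after create(a) → a:[1], b:[0]  free=[FF......]
after append(b, 2) → a:[1], b:[0, 2, 3]  free=[FFFF....]
after unlink(a) → b:[0, 2, 3]  free=[F.FF....]
after append(b, 1) → b:[0, 2, 3, 1]  free=[FFFF....]
after truncate(b, 1) → b:[0]  free=[F.......]
after append(b, 1) → b:[0, 1]  free=[FF......]
after create(a) → a:[2], b:[0, 1]  free=[FFF.....]
after unlink(a) → b:[0, 1]  free=[FF......]
after create(c) → b:[0, 1], c:[2]  free=[FFF.....]

bitmap = FFF.....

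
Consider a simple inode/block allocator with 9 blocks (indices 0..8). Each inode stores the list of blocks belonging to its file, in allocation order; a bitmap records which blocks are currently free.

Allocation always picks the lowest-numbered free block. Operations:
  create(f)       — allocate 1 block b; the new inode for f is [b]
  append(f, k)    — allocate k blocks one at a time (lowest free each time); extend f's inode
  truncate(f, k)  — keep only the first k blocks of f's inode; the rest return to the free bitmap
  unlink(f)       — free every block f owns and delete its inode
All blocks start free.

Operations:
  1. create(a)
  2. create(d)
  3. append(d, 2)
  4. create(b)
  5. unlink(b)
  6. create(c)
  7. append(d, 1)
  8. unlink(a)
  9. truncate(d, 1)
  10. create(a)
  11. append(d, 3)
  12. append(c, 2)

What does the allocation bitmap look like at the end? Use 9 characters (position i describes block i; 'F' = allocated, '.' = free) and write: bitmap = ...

bitmap = FFFFFFFF.

[1] create(a) — a=0 (map F........)
[2] create(d) — a=0 d=1 (map FF.......)
[3] append(d, 2) — a=0 d=1,2,3 (map FFFF.....)
[4] create(b) — a=0 b=4 d=1,2,3 (map FFFFF....)
[5] unlink(b) — a=0 d=1,2,3 (map FFFF.....)
[6] create(c) — a=0 c=4 d=1,2,3 (map FFFFF....)
[7] append(d, 1) — a=0 c=4 d=1,2,3,5 (map FFFFFF...)
[8] unlink(a) — c=4 d=1,2,3,5 (map .FFFFF...)
[9] truncate(d, 1) — c=4 d=1 (map .F..F....)
[10] create(a) — a=0 c=4 d=1 (map FF..F....)
[11] append(d, 3) — a=0 c=4 d=1,2,3,5 (map FFFFFF...)
[12] append(c, 2) — a=0 c=4,6,7 d=1,2,3,5 (map FFFFFFFF.)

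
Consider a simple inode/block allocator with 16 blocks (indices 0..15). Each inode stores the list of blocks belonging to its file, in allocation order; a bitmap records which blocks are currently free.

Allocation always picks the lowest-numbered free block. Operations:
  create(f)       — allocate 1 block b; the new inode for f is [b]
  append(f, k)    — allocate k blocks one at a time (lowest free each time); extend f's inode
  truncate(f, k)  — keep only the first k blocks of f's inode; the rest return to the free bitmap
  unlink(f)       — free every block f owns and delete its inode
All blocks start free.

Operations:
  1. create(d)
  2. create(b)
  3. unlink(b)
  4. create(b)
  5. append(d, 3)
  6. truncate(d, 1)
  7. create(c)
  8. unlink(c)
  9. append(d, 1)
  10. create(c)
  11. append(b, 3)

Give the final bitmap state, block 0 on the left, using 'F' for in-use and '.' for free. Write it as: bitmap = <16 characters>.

  1. create(d)  ⇒  F...............  {d→[0]}
  2. create(b)  ⇒  FF..............  {b→[1]; d→[0]}
  3. unlink(b)  ⇒  F...............  {d→[0]}
  4. create(b)  ⇒  FF..............  {b→[1]; d→[0]}
  5. append(d, 3)  ⇒  FFFFF...........  {b→[1]; d→[0, 2, 3, 4]}
  6. truncate(d, 1)  ⇒  FF..............  {b→[1]; d→[0]}
  7. create(c)  ⇒  FFF.............  {b→[1]; c→[2]; d→[0]}
  8. unlink(c)  ⇒  FF..............  {b→[1]; d→[0]}
  9. append(d, 1)  ⇒  FFF.............  {b→[1]; d→[0, 2]}
  10. create(c)  ⇒  FFFF............  {b→[1]; c→[3]; d→[0, 2]}
  11. append(b, 3)  ⇒  FFFFFFF.........  {b→[1, 4, 5, 6]; c→[3]; d→[0, 2]}

bitmap = FFFFFFF.........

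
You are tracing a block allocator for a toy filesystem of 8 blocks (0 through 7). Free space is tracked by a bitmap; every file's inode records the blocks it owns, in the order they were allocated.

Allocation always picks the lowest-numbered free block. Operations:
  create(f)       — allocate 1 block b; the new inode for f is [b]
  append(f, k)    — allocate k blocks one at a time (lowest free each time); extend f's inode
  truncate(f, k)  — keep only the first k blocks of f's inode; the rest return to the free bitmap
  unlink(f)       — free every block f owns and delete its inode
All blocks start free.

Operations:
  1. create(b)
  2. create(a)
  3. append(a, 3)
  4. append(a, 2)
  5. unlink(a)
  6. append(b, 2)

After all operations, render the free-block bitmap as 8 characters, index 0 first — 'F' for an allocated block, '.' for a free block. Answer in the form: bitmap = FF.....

bitmap = FFF.....

create(b): bitmap=F....... | b=[0]
create(a): bitmap=FF...... | a=[1] b=[0]
append(a, 3): bitmap=FFFFF... | a=[1, 2, 3, 4] b=[0]
append(a, 2): bitmap=FFFFFFF. | a=[1, 2, 3, 4, 5, 6] b=[0]
unlink(a): bitmap=F....... | b=[0]
append(b, 2): bitmap=FFF..... | b=[0, 1, 2]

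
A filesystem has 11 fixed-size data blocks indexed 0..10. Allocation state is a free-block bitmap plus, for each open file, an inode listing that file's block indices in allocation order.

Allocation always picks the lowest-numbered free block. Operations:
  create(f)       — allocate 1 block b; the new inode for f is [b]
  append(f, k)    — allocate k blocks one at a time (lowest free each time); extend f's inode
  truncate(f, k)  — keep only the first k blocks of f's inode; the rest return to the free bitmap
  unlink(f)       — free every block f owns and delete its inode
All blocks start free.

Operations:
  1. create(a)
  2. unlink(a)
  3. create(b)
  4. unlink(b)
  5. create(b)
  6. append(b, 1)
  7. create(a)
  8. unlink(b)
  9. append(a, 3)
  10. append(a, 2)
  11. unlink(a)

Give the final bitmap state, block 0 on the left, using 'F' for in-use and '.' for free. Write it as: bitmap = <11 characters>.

bitmap = ...........

  1. create(a)  ⇒  F..........  {a→[0]}
  2. unlink(a)  ⇒  ...........  {}
  3. create(b)  ⇒  F..........  {b→[0]}
  4. unlink(b)  ⇒  ...........  {}
  5. create(b)  ⇒  F..........  {b→[0]}
  6. append(b, 1)  ⇒  FF.........  {b→[0, 1]}
  7. create(a)  ⇒  FFF........  {a→[2]; b→[0, 1]}
  8. unlink(b)  ⇒  ..F........  {a→[2]}
  9. append(a, 3)  ⇒  FFFF.......  {a→[2, 0, 1, 3]}
  10. append(a, 2)  ⇒  FFFFFF.....  {a→[2, 0, 1, 3, 4, 5]}
  11. unlink(a)  ⇒  ...........  {}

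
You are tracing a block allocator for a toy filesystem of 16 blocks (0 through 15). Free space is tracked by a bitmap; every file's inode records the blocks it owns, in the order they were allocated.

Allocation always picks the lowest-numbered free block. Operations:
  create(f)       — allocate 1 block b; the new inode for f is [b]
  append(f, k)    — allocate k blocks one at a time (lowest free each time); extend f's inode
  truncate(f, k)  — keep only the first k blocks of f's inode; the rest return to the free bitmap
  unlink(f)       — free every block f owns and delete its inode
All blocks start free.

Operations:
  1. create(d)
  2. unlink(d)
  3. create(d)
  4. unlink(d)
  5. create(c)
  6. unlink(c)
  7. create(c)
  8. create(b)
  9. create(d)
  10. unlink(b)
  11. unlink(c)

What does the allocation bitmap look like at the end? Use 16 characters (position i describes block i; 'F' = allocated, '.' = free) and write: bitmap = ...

bitmap = ..F.............

  1. create(d)  ⇒  F...............  {d→[0]}
  2. unlink(d)  ⇒  ................  {}
  3. create(d)  ⇒  F...............  {d→[0]}
  4. unlink(d)  ⇒  ................  {}
  5. create(c)  ⇒  F...............  {c→[0]}
  6. unlink(c)  ⇒  ................  {}
  7. create(c)  ⇒  F...............  {c→[0]}
  8. create(b)  ⇒  FF..............  {b→[1]; c→[0]}
  9. create(d)  ⇒  FFF.............  {b→[1]; c→[0]; d→[2]}
  10. unlink(b)  ⇒  F.F.............  {c→[0]; d→[2]}
  11. unlink(c)  ⇒  ..F.............  {d→[2]}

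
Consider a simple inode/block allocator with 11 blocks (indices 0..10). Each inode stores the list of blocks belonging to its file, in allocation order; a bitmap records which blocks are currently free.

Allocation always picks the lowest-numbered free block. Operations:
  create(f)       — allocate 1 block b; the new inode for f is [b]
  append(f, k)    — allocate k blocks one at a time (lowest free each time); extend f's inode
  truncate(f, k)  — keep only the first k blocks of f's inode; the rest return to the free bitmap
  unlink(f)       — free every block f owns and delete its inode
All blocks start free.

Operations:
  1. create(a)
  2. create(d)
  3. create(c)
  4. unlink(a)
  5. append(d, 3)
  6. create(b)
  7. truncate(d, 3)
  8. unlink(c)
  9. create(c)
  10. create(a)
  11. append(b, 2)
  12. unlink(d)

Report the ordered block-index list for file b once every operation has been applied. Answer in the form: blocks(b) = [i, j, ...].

  1. create(a)  ⇒  F..........  {a→[0]}
  2. create(d)  ⇒  FF.........  {a→[0]; d→[1]}
  3. create(c)  ⇒  FFF........  {a→[0]; c→[2]; d→[1]}
  4. unlink(a)  ⇒  .FF........  {c→[2]; d→[1]}
  5. append(d, 3)  ⇒  FFFFF......  {c→[2]; d→[1, 0, 3, 4]}
  6. create(b)  ⇒  FFFFFF.....  {b→[5]; c→[2]; d→[1, 0, 3, 4]}
  7. truncate(d, 3)  ⇒  FFFF.F.....  {b→[5]; c→[2]; d→[1, 0, 3]}
  8. unlink(c)  ⇒  FF.F.F.....  {b→[5]; d→[1, 0, 3]}
  9. create(c)  ⇒  FFFF.F.....  {b→[5]; c→[2]; d→[1, 0, 3]}
  10. create(a)  ⇒  FFFFFF.....  {a→[4]; b→[5]; c→[2]; d→[1, 0, 3]}
  11. append(b, 2)  ⇒  FFFFFFFF...  {a→[4]; b→[5, 6, 7]; c→[2]; d→[1, 0, 3]}
  12. unlink(d)  ⇒  ..F.FFFF...  {a→[4]; b→[5, 6, 7]; c→[2]}

blocks(b) = [5, 6, 7]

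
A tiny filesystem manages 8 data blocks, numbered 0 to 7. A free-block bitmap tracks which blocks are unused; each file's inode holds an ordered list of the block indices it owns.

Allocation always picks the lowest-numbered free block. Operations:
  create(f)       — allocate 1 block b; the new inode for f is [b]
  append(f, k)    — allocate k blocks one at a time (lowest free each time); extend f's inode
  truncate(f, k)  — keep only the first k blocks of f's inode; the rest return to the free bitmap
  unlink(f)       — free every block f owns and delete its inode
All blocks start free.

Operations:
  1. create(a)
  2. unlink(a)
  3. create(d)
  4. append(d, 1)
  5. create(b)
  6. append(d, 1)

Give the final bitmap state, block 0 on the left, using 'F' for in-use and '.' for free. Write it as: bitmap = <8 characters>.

bitmap = FFFF....

[1] create(a) — a=0 (map F.......)
[2] unlink(a) —  (map ........)
[3] create(d) — d=0 (map F.......)
[4] append(d, 1) — d=0,1 (map FF......)
[5] create(b) — b=2 d=0,1 (map FFF.....)
[6] append(d, 1) — b=2 d=0,1,3 (map FFFF....)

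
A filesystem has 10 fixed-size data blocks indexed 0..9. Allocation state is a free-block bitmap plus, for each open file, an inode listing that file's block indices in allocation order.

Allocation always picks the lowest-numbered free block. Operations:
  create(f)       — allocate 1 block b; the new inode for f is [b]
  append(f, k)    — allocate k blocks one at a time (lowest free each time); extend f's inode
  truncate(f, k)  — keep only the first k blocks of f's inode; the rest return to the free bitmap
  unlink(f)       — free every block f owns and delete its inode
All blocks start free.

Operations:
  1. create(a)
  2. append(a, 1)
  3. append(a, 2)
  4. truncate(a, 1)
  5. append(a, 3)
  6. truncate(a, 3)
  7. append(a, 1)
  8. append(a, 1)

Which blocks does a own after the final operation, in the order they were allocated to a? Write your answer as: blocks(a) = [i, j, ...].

after create(a) → a:[0]  free=[F.........]
after append(a, 1) → a:[0, 1]  free=[FF........]
after append(a, 2) → a:[0, 1, 2, 3]  free=[FFFF......]
after truncate(a, 1) → a:[0]  free=[F.........]
after append(a, 3) → a:[0, 1, 2, 3]  free=[FFFF......]
after truncate(a, 3) → a:[0, 1, 2]  free=[FFF.......]
after append(a, 1) → a:[0, 1, 2, 3]  free=[FFFF......]
after append(a, 1) → a:[0, 1, 2, 3, 4]  free=[FFFFF.....]

blocks(a) = [0, 1, 2, 3, 4]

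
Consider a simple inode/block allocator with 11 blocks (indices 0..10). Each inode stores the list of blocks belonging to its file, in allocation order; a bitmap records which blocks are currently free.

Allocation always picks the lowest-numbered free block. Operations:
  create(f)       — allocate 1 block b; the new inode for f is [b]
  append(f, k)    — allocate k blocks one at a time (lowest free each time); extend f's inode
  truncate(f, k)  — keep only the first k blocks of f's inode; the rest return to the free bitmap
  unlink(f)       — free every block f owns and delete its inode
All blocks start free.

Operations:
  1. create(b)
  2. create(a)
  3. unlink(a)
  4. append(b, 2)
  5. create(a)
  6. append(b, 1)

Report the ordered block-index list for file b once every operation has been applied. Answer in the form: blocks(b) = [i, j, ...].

blocks(b) = [0, 1, 2, 4]

  1. create(b)  ⇒  F..........  {b→[0]}
  2. create(a)  ⇒  FF.........  {a→[1]; b→[0]}
  3. unlink(a)  ⇒  F..........  {b→[0]}
  4. append(b, 2)  ⇒  FFF........  {b→[0, 1, 2]}
  5. create(a)  ⇒  FFFF.......  {a→[3]; b→[0, 1, 2]}
  6. append(b, 1)  ⇒  FFFFF......  {a→[3]; b→[0, 1, 2, 4]}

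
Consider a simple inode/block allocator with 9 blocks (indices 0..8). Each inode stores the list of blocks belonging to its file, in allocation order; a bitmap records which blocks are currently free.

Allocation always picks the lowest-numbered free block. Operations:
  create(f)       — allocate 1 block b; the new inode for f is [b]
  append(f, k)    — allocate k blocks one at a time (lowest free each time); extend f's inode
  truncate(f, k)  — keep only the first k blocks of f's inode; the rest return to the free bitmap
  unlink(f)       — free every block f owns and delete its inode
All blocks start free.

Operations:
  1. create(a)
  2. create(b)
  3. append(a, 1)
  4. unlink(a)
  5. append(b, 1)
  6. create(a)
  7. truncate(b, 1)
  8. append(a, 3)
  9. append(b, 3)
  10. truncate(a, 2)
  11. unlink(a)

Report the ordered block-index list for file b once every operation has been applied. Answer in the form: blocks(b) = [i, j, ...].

  1. create(a)  ⇒  F........  {a→[0]}
  2. create(b)  ⇒  FF.......  {a→[0]; b→[1]}
  3. append(a, 1)  ⇒  FFF......  {a→[0, 2]; b→[1]}
  4. unlink(a)  ⇒  .F.......  {b→[1]}
  5. append(b, 1)  ⇒  FF.......  {b→[1, 0]}
  6. create(a)  ⇒  FFF......  {a→[2]; b→[1, 0]}
  7. truncate(b, 1)  ⇒  .FF......  {a→[2]; b→[1]}
  8. append(a, 3)  ⇒  FFFFF....  {a→[2, 0, 3, 4]; b→[1]}
  9. append(b, 3)  ⇒  FFFFFFFF.  {a→[2, 0, 3, 4]; b→[1, 5, 6, 7]}
  10. truncate(a, 2)  ⇒  FFF..FFF.  {a→[2, 0]; b→[1, 5, 6, 7]}
  11. unlink(a)  ⇒  .F...FFF.  {b→[1, 5, 6, 7]}

blocks(b) = [1, 5, 6, 7]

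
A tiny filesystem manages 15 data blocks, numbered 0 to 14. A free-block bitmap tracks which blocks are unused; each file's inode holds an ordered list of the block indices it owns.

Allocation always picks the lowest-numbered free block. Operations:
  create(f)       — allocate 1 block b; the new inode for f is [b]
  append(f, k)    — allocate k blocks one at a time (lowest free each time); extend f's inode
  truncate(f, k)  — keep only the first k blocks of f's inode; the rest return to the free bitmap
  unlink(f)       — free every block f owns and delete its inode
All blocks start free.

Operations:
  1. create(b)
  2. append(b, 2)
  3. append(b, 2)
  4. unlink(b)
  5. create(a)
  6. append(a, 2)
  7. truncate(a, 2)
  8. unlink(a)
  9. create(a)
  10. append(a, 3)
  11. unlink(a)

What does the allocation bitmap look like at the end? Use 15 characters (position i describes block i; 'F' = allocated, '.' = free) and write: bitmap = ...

bitmap = ...............

  1. create(b)  ⇒  F..............  {b→[0]}
  2. append(b, 2)  ⇒  FFF............  {b→[0, 1, 2]}
  3. append(b, 2)  ⇒  FFFFF..........  {b→[0, 1, 2, 3, 4]}
  4. unlink(b)  ⇒  ...............  {}
  5. create(a)  ⇒  F..............  {a→[0]}
  6. append(a, 2)  ⇒  FFF............  {a→[0, 1, 2]}
  7. truncate(a, 2)  ⇒  FF.............  {a→[0, 1]}
  8. unlink(a)  ⇒  ...............  {}
  9. create(a)  ⇒  F..............  {a→[0]}
  10. append(a, 3)  ⇒  FFFF...........  {a→[0, 1, 2, 3]}
  11. unlink(a)  ⇒  ...............  {}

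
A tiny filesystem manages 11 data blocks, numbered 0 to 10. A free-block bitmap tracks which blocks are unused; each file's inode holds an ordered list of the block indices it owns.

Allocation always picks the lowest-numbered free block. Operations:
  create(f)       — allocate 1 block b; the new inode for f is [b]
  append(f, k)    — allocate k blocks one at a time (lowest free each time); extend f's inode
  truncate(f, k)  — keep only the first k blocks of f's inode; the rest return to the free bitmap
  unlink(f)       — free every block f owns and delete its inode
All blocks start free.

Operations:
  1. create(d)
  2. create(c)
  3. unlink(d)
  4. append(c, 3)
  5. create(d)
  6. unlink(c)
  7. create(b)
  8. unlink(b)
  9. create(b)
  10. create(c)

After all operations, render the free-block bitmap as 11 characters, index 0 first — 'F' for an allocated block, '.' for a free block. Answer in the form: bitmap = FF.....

bitmap = FF..F......

[1] create(d) — d=0 (map F..........)
[2] create(c) — c=1 d=0 (map FF.........)
[3] unlink(d) — c=1 (map .F.........)
[4] append(c, 3) — c=1,0,2,3 (map FFFF.......)
[5] create(d) — c=1,0,2,3 d=4 (map FFFFF......)
[6] unlink(c) — d=4 (map ....F......)
[7] create(b) — b=0 d=4 (map F...F......)
[8] unlink(b) — d=4 (map ....F......)
[9] create(b) — b=0 d=4 (map F...F......)
[10] create(c) — b=0 c=1 d=4 (map FF..F......)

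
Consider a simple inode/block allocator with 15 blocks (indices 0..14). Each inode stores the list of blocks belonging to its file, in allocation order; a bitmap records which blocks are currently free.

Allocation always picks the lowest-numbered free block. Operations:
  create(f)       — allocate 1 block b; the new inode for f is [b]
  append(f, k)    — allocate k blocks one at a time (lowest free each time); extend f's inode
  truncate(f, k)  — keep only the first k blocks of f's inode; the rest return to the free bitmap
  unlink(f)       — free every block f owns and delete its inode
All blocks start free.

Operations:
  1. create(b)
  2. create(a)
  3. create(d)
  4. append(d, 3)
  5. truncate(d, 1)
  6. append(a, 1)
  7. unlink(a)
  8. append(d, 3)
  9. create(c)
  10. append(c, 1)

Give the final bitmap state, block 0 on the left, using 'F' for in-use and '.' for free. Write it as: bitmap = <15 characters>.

bitmap = FFFFFFF........

[1] create(b) — b=0 (map F..............)
[2] create(a) — a=1 b=0 (map FF.............)
[3] create(d) — a=1 b=0 d=2 (map FFF............)
[4] append(d, 3) — a=1 b=0 d=2,3,4,5 (map FFFFFF.........)
[5] truncate(d, 1) — a=1 b=0 d=2 (map FFF............)
[6] append(a, 1) — a=1,3 b=0 d=2 (map FFFF...........)
[7] unlink(a) — b=0 d=2 (map F.F............)
[8] append(d, 3) — b=0 d=2,1,3,4 (map FFFFF..........)
[9] create(c) — b=0 c=5 d=2,1,3,4 (map FFFFFF.........)
[10] append(c, 1) — b=0 c=5,6 d=2,1,3,4 (map FFFFFFF........)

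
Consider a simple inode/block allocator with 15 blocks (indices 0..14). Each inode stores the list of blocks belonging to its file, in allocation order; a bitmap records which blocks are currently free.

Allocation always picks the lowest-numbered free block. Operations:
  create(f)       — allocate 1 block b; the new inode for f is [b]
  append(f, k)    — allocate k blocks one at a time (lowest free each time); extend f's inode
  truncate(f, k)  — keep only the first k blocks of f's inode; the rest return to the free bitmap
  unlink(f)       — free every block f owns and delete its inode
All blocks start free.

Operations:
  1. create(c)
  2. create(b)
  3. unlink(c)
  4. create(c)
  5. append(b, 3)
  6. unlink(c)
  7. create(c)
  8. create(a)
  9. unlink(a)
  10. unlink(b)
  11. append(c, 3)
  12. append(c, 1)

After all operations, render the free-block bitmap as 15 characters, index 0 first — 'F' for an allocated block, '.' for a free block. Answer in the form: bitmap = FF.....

bitmap = FFFFF..........

after create(c) → c:[0]  free=[F..............]
after create(b) → b:[1], c:[0]  free=[FF.............]
after unlink(c) → b:[1]  free=[.F.............]
after create(c) → b:[1], c:[0]  free=[FF.............]
after append(b, 3) → b:[1, 2, 3, 4], c:[0]  free=[FFFFF..........]
after unlink(c) → b:[1, 2, 3, 4]  free=[.FFFF..........]
after create(c) → b:[1, 2, 3, 4], c:[0]  free=[FFFFF..........]
after create(a) → a:[5], b:[1, 2, 3, 4], c:[0]  free=[FFFFFF.........]
after unlink(a) → b:[1, 2, 3, 4], c:[0]  free=[FFFFF..........]
after unlink(b) → c:[0]  free=[F..............]
after append(c, 3) → c:[0, 1, 2, 3]  free=[FFFF...........]
after append(c, 1) → c:[0, 1, 2, 3, 4]  free=[FFFFF..........]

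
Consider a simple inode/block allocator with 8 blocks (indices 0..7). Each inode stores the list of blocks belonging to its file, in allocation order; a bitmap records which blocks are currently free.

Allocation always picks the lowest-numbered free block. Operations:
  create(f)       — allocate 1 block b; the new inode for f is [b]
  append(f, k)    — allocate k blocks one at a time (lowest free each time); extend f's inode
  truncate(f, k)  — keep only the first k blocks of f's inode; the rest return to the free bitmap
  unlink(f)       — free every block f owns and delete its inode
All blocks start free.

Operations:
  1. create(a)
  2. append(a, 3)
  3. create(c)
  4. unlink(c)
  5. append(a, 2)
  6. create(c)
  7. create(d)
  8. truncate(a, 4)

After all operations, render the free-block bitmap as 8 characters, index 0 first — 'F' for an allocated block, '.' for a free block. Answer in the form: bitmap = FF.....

bitmap = FFFF..FF

[1] create(a) — a=0 (map F.......)
[2] append(a, 3) — a=0,1,2,3 (map FFFF....)
[3] create(c) — a=0,1,2,3 c=4 (map FFFFF...)
[4] unlink(c) — a=0,1,2,3 (map FFFF....)
[5] append(a, 2) — a=0,1,2,3,4,5 (map FFFFFF..)
[6] create(c) — a=0,1,2,3,4,5 c=6 (map FFFFFFF.)
[7] create(d) — a=0,1,2,3,4,5 c=6 d=7 (map FFFFFFFF)
[8] truncate(a, 4) — a=0,1,2,3 c=6 d=7 (map FFFF..FF)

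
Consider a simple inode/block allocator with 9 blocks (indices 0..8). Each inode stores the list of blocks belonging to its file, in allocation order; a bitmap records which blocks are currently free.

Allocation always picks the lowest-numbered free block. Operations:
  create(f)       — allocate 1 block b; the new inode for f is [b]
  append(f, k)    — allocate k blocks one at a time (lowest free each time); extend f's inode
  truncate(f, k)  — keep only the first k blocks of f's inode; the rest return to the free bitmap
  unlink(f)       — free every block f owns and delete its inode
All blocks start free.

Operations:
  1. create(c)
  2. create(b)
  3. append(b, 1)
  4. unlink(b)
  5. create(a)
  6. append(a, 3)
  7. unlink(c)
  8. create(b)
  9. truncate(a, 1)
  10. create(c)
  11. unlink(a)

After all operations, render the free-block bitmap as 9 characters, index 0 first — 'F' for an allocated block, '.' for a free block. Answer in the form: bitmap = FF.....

bitmap = F.F......

create(c): bitmap=F........ | c=[0]
create(b): bitmap=FF....... | b=[1] c=[0]
append(b, 1): bitmap=FFF...... | b=[1, 2] c=[0]
unlink(b): bitmap=F........ | c=[0]
create(a): bitmap=FF....... | a=[1] c=[0]
append(a, 3): bitmap=FFFFF.... | a=[1, 2, 3, 4] c=[0]
unlink(c): bitmap=.FFFF.... | a=[1, 2, 3, 4]
create(b): bitmap=FFFFF.... | a=[1, 2, 3, 4] b=[0]
truncate(a, 1): bitmap=FF....... | a=[1] b=[0]
create(c): bitmap=FFF...... | a=[1] b=[0] c=[2]
unlink(a): bitmap=F.F...... | b=[0] c=[2]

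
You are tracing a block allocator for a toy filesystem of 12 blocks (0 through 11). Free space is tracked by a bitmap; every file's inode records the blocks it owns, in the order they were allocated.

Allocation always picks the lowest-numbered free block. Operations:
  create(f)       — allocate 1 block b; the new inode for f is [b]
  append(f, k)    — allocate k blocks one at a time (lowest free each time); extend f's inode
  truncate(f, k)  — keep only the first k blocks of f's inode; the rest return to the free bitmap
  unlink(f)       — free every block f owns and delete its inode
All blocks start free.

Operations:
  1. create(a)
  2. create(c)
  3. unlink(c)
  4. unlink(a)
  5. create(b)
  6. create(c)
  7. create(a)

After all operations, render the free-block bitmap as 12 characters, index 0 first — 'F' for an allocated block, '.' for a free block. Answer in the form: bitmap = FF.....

  1. create(a)  ⇒  F...........  {a→[0]}
  2. create(c)  ⇒  FF..........  {a→[0]; c→[1]}
  3. unlink(c)  ⇒  F...........  {a→[0]}
  4. unlink(a)  ⇒  ............  {}
  5. create(b)  ⇒  F...........  {b→[0]}
  6. create(c)  ⇒  FF..........  {b→[0]; c→[1]}
  7. create(a)  ⇒  FFF.........  {a→[2]; b→[0]; c→[1]}

bitmap = FFF.........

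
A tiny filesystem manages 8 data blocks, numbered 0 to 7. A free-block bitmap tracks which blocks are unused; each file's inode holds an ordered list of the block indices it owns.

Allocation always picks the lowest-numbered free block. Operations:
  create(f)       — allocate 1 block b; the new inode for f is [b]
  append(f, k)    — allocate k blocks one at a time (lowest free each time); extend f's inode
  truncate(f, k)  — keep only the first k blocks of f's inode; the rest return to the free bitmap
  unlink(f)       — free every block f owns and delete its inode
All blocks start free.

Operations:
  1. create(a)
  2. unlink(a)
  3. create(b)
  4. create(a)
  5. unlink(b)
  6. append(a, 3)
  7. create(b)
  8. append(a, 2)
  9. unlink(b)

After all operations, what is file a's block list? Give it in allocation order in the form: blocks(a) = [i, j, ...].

blocks(a) = [1, 0, 2, 3, 5, 6]

[1] create(a) — a=0 (map F.......)
[2] unlink(a) —  (map ........)
[3] create(b) — b=0 (map F.......)
[4] create(a) — a=1 b=0 (map FF......)
[5] unlink(b) — a=1 (map .F......)
[6] append(a, 3) — a=1,0,2,3 (map FFFF....)
[7] create(b) — a=1,0,2,3 b=4 (map FFFFF...)
[8] append(a, 2) — a=1,0,2,3,5,6 b=4 (map FFFFFFF.)
[9] unlink(b) — a=1,0,2,3,5,6 (map FFFF.FF.)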